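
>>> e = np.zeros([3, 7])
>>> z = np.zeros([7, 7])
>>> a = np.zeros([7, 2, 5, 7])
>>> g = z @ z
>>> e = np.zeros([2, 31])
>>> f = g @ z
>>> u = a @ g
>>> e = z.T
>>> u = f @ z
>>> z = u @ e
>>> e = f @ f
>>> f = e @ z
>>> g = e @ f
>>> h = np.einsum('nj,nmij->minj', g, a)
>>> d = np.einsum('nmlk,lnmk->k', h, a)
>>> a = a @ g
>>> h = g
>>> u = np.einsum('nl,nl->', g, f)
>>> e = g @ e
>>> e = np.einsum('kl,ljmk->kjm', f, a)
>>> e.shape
(7, 2, 5)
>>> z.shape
(7, 7)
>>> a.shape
(7, 2, 5, 7)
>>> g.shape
(7, 7)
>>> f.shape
(7, 7)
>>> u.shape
()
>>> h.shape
(7, 7)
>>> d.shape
(7,)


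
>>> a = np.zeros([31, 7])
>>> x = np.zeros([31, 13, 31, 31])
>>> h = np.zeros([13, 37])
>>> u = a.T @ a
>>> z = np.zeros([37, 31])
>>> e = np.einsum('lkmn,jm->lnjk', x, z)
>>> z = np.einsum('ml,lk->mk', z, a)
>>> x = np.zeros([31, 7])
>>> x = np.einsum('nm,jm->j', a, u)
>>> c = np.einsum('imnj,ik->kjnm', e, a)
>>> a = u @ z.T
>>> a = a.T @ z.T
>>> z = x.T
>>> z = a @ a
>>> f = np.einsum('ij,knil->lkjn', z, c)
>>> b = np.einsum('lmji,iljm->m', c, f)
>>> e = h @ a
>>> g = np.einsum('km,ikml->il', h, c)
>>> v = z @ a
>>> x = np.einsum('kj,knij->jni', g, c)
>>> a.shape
(37, 37)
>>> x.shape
(31, 13, 37)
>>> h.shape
(13, 37)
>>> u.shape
(7, 7)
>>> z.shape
(37, 37)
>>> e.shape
(13, 37)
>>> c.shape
(7, 13, 37, 31)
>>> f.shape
(31, 7, 37, 13)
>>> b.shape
(13,)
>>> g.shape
(7, 31)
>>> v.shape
(37, 37)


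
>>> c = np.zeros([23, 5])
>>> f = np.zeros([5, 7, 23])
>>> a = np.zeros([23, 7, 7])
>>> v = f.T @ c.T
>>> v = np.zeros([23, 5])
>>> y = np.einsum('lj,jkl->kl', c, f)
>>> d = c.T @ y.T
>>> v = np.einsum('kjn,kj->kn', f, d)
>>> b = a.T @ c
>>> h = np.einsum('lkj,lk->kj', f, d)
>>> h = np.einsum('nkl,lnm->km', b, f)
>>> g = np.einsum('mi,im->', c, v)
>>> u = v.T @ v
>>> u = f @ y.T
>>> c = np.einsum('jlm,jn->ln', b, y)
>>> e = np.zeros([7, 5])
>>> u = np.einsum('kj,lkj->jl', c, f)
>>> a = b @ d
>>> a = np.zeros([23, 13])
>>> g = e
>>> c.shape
(7, 23)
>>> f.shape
(5, 7, 23)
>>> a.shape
(23, 13)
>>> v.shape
(5, 23)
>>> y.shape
(7, 23)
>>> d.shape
(5, 7)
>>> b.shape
(7, 7, 5)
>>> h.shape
(7, 23)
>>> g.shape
(7, 5)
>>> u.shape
(23, 5)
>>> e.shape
(7, 5)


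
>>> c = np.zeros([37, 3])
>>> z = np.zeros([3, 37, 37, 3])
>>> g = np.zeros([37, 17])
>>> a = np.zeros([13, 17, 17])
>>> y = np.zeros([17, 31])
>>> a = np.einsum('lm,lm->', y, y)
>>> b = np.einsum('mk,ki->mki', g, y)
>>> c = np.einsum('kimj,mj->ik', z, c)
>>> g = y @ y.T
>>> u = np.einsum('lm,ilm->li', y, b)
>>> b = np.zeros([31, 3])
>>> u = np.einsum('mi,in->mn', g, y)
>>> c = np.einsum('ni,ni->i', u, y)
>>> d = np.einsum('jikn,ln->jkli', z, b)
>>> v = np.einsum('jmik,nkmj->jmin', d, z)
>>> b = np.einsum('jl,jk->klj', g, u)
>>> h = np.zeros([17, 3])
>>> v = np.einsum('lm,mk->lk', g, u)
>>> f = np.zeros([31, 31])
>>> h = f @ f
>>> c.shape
(31,)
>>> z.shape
(3, 37, 37, 3)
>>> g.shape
(17, 17)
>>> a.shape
()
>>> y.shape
(17, 31)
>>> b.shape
(31, 17, 17)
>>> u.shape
(17, 31)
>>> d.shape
(3, 37, 31, 37)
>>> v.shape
(17, 31)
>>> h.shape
(31, 31)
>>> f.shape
(31, 31)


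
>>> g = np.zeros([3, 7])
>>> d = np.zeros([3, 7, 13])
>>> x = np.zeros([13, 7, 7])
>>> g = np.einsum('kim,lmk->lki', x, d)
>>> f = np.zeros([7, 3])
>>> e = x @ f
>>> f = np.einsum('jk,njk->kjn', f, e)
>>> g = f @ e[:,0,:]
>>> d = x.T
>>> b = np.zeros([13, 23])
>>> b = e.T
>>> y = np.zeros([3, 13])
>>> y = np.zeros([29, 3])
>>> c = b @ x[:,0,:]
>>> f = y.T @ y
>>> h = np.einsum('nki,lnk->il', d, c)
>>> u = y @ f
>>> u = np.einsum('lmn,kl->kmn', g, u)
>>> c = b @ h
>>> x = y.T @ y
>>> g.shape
(3, 7, 3)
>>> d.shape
(7, 7, 13)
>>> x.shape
(3, 3)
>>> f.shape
(3, 3)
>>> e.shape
(13, 7, 3)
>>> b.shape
(3, 7, 13)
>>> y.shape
(29, 3)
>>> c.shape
(3, 7, 3)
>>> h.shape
(13, 3)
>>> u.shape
(29, 7, 3)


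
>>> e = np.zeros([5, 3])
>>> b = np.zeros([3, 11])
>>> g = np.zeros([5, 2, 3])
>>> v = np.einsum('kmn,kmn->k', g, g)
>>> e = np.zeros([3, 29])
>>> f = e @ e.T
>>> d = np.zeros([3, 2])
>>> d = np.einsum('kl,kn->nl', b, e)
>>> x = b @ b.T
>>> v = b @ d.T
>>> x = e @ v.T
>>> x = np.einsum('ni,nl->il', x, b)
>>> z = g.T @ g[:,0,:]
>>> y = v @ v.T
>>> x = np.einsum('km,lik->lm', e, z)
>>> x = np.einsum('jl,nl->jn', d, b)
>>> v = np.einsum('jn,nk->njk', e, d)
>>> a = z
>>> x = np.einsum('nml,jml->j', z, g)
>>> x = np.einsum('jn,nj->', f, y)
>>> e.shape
(3, 29)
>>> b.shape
(3, 11)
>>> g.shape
(5, 2, 3)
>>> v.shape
(29, 3, 11)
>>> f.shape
(3, 3)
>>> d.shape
(29, 11)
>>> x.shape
()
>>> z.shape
(3, 2, 3)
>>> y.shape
(3, 3)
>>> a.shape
(3, 2, 3)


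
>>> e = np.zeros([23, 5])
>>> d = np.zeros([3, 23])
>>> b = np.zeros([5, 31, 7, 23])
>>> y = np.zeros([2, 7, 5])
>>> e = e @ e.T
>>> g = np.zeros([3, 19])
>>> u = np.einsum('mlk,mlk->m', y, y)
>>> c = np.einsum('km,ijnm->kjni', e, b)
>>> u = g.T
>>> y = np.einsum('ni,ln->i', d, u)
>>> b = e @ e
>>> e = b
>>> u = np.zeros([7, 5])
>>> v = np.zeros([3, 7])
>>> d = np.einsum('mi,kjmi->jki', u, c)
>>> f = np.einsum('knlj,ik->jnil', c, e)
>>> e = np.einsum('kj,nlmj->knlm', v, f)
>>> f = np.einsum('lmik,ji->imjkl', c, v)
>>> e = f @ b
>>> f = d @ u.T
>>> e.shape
(7, 31, 3, 5, 23)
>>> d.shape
(31, 23, 5)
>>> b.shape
(23, 23)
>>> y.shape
(23,)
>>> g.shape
(3, 19)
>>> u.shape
(7, 5)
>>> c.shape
(23, 31, 7, 5)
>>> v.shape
(3, 7)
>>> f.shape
(31, 23, 7)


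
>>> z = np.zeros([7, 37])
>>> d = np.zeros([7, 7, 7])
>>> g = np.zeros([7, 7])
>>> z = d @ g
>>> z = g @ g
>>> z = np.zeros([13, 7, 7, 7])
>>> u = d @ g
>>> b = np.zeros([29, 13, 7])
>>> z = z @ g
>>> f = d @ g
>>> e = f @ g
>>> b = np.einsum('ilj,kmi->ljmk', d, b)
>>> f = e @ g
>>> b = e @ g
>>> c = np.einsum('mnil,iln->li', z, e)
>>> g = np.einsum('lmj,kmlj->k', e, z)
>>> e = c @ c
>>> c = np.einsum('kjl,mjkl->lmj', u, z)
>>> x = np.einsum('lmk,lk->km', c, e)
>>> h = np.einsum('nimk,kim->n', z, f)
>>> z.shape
(13, 7, 7, 7)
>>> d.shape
(7, 7, 7)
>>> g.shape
(13,)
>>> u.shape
(7, 7, 7)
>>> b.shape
(7, 7, 7)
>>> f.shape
(7, 7, 7)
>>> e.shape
(7, 7)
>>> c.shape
(7, 13, 7)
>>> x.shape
(7, 13)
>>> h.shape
(13,)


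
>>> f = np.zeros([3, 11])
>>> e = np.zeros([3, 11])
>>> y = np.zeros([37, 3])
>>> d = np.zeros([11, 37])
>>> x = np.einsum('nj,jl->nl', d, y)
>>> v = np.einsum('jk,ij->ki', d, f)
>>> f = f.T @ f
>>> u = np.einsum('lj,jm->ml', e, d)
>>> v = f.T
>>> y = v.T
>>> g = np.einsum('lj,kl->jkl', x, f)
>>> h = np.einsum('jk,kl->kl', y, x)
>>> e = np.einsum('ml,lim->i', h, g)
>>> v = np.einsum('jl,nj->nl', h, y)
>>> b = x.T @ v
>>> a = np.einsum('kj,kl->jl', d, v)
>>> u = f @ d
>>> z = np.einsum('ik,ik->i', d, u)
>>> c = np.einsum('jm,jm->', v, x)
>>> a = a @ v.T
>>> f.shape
(11, 11)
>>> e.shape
(11,)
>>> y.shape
(11, 11)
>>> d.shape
(11, 37)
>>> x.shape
(11, 3)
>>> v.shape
(11, 3)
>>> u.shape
(11, 37)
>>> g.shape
(3, 11, 11)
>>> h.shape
(11, 3)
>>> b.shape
(3, 3)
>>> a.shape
(37, 11)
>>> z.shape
(11,)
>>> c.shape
()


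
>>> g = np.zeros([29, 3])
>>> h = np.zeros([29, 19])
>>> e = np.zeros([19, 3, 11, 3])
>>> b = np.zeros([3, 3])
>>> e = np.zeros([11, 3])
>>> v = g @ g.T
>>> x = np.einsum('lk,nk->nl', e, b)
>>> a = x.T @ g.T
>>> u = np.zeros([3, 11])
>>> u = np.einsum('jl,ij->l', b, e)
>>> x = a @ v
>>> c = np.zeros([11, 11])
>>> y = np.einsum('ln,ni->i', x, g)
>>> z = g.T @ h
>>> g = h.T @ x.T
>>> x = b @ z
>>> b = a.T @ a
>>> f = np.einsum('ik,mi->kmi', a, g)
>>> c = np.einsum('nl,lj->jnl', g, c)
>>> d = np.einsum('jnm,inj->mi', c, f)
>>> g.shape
(19, 11)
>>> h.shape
(29, 19)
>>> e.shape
(11, 3)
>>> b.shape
(29, 29)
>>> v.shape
(29, 29)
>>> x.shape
(3, 19)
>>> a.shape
(11, 29)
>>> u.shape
(3,)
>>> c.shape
(11, 19, 11)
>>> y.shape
(3,)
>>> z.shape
(3, 19)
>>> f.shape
(29, 19, 11)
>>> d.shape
(11, 29)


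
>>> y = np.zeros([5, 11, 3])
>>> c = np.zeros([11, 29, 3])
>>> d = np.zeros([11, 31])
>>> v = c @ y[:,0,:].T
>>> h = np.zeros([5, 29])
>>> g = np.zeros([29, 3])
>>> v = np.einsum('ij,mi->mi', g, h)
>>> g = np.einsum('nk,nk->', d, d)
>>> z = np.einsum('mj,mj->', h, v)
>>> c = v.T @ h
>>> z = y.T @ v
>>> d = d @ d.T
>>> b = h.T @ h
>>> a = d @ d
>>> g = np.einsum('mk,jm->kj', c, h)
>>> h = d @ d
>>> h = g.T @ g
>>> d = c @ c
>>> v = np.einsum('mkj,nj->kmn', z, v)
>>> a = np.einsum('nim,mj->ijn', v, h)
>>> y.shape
(5, 11, 3)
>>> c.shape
(29, 29)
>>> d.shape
(29, 29)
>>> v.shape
(11, 3, 5)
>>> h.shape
(5, 5)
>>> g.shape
(29, 5)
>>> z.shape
(3, 11, 29)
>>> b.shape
(29, 29)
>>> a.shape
(3, 5, 11)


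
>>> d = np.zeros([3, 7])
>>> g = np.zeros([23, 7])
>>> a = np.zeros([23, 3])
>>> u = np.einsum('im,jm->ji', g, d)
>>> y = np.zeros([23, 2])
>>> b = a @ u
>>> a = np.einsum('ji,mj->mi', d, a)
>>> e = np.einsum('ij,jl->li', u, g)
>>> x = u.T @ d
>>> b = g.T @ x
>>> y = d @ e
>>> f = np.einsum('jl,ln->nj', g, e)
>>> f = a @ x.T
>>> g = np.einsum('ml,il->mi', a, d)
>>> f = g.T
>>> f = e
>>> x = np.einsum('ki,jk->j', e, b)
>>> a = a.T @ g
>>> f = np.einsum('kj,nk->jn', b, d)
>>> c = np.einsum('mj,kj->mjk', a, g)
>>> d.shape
(3, 7)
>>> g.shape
(23, 3)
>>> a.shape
(7, 3)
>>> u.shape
(3, 23)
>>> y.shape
(3, 3)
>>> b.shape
(7, 7)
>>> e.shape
(7, 3)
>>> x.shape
(7,)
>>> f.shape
(7, 3)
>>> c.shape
(7, 3, 23)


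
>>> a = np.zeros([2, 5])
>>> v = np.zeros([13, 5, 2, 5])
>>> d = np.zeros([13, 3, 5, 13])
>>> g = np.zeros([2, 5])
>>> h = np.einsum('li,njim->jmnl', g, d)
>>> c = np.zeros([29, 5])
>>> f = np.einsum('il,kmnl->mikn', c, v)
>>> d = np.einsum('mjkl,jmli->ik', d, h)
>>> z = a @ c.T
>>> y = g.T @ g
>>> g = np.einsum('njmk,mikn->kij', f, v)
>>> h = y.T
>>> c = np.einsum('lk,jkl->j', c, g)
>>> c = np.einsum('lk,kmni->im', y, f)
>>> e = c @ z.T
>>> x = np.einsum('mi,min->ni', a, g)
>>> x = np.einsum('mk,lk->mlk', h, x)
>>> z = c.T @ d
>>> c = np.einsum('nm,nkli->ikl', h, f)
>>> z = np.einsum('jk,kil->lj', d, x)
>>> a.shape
(2, 5)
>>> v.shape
(13, 5, 2, 5)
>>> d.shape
(2, 5)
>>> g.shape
(2, 5, 29)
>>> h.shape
(5, 5)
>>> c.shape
(2, 29, 13)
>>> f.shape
(5, 29, 13, 2)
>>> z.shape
(5, 2)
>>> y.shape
(5, 5)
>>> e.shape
(2, 2)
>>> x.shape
(5, 29, 5)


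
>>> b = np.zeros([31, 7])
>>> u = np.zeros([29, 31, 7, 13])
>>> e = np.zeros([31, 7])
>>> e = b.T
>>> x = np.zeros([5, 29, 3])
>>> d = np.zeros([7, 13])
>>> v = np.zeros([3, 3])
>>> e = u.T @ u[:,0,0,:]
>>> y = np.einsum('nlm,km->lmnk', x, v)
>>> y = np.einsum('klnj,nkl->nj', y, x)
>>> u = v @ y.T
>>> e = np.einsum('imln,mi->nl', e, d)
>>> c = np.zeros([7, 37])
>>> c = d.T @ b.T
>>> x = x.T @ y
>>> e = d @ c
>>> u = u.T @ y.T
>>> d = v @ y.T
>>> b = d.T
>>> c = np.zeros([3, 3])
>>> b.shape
(5, 3)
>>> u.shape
(5, 5)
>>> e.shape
(7, 31)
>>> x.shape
(3, 29, 3)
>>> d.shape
(3, 5)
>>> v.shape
(3, 3)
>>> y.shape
(5, 3)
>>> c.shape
(3, 3)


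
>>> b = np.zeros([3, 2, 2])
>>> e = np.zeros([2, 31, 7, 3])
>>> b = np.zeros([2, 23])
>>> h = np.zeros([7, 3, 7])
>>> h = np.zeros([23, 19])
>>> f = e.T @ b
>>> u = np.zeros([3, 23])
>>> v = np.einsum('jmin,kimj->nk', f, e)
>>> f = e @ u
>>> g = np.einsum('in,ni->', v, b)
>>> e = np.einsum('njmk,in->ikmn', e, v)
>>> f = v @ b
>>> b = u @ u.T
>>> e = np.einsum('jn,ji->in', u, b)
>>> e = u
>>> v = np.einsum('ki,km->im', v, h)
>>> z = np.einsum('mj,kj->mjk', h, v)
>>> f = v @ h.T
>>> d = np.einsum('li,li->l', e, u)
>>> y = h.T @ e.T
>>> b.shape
(3, 3)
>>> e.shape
(3, 23)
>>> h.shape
(23, 19)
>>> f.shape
(2, 23)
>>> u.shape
(3, 23)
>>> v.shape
(2, 19)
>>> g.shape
()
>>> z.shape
(23, 19, 2)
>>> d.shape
(3,)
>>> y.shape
(19, 3)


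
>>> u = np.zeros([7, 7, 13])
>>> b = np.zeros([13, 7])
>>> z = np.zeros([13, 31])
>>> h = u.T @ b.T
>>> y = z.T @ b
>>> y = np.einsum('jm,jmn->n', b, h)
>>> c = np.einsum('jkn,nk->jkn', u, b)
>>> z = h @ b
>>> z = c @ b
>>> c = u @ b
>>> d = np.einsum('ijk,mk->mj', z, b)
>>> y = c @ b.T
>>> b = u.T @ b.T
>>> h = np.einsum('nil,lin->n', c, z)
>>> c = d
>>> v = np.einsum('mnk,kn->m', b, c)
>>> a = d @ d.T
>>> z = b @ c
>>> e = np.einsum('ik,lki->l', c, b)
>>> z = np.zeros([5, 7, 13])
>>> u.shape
(7, 7, 13)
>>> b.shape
(13, 7, 13)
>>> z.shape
(5, 7, 13)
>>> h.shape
(7,)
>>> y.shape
(7, 7, 13)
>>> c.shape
(13, 7)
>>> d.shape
(13, 7)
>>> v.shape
(13,)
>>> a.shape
(13, 13)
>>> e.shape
(13,)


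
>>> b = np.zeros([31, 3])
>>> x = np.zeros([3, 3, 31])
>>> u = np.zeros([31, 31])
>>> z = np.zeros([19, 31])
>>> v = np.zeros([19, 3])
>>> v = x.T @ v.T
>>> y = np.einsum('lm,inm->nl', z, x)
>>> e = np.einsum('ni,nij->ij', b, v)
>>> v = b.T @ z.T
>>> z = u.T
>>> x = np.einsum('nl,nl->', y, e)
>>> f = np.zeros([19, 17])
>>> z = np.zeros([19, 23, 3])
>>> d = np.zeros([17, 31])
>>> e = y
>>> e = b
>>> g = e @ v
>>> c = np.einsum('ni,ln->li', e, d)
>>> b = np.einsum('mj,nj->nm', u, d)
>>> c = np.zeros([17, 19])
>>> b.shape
(17, 31)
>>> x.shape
()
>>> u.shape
(31, 31)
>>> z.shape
(19, 23, 3)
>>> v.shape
(3, 19)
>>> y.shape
(3, 19)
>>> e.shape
(31, 3)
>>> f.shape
(19, 17)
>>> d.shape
(17, 31)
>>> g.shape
(31, 19)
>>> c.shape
(17, 19)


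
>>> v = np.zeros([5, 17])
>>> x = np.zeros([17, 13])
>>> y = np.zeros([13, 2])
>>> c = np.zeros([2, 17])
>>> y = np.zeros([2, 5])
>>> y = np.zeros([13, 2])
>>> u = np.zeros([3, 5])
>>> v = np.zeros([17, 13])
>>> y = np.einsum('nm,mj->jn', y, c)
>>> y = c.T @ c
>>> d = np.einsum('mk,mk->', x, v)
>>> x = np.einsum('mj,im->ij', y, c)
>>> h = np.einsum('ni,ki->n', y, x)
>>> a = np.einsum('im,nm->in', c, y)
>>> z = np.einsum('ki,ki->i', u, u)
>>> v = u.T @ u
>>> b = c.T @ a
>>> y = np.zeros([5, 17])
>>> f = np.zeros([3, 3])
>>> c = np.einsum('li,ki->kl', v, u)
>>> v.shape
(5, 5)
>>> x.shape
(2, 17)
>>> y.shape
(5, 17)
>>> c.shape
(3, 5)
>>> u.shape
(3, 5)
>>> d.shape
()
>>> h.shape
(17,)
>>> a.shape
(2, 17)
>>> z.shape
(5,)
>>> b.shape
(17, 17)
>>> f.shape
(3, 3)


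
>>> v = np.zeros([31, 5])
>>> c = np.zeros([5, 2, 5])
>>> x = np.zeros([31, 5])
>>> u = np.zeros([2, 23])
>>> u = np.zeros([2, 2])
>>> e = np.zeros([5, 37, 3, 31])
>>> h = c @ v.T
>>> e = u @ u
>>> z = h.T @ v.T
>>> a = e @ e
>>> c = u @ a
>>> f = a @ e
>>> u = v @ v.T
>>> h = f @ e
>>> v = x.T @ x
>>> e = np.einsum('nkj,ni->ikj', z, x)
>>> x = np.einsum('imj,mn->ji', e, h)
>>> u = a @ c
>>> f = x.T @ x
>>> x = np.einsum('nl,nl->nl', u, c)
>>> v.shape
(5, 5)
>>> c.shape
(2, 2)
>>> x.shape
(2, 2)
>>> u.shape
(2, 2)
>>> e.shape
(5, 2, 31)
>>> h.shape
(2, 2)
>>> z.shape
(31, 2, 31)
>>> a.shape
(2, 2)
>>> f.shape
(5, 5)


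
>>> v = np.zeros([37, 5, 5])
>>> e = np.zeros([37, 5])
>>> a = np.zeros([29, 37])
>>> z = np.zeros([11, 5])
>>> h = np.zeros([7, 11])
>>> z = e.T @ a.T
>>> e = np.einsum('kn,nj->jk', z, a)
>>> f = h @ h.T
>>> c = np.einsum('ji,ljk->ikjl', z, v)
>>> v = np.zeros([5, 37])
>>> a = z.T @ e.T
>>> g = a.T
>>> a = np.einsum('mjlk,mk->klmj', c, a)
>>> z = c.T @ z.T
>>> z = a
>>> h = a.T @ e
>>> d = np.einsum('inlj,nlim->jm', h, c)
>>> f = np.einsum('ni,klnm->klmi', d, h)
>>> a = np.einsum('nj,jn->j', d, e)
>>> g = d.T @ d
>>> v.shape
(5, 37)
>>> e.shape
(37, 5)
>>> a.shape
(37,)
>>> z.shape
(37, 5, 29, 5)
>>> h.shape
(5, 29, 5, 5)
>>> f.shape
(5, 29, 5, 37)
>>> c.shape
(29, 5, 5, 37)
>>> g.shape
(37, 37)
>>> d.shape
(5, 37)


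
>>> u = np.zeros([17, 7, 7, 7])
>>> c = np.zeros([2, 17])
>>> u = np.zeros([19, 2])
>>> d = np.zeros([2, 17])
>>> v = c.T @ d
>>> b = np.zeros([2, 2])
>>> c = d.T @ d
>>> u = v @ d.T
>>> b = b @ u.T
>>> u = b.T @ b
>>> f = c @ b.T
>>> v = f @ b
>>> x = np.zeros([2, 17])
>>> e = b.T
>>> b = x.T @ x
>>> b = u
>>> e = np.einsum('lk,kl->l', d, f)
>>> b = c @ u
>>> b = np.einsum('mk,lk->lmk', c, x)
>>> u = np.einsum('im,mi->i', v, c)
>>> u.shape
(17,)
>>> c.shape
(17, 17)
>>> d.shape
(2, 17)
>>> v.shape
(17, 17)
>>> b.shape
(2, 17, 17)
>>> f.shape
(17, 2)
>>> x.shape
(2, 17)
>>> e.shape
(2,)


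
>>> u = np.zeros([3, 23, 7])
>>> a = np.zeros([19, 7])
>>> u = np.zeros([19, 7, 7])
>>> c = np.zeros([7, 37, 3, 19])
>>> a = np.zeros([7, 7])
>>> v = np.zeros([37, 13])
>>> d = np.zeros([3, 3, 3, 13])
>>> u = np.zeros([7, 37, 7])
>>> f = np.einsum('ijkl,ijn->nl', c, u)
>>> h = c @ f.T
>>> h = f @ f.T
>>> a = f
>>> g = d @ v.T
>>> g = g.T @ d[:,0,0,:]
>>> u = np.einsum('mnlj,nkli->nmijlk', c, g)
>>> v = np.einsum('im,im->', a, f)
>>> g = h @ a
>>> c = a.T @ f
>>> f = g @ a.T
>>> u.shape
(37, 7, 13, 19, 3, 3)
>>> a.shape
(7, 19)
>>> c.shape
(19, 19)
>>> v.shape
()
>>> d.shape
(3, 3, 3, 13)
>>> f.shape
(7, 7)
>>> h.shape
(7, 7)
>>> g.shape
(7, 19)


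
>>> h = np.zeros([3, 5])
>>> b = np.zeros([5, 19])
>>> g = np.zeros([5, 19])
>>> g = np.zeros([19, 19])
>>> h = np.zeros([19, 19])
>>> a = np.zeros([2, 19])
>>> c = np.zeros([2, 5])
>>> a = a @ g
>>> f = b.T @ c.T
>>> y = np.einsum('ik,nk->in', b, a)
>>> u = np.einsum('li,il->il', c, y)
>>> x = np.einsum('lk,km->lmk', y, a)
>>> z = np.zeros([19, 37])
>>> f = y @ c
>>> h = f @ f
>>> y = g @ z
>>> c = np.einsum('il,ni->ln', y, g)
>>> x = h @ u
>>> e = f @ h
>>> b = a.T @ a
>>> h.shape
(5, 5)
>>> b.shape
(19, 19)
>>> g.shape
(19, 19)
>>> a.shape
(2, 19)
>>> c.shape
(37, 19)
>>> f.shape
(5, 5)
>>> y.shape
(19, 37)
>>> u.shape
(5, 2)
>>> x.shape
(5, 2)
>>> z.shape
(19, 37)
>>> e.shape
(5, 5)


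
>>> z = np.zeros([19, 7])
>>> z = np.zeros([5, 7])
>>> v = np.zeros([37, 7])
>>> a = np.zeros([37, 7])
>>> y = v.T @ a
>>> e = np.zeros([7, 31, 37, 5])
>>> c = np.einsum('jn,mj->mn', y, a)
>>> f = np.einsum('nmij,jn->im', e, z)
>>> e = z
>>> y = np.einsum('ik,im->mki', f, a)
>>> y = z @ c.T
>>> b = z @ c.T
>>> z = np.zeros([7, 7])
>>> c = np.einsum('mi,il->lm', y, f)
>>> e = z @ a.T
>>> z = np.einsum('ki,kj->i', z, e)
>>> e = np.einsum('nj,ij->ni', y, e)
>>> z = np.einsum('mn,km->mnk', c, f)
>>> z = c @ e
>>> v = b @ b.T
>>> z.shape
(31, 7)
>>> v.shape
(5, 5)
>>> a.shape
(37, 7)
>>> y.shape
(5, 37)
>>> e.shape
(5, 7)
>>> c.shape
(31, 5)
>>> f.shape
(37, 31)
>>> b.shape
(5, 37)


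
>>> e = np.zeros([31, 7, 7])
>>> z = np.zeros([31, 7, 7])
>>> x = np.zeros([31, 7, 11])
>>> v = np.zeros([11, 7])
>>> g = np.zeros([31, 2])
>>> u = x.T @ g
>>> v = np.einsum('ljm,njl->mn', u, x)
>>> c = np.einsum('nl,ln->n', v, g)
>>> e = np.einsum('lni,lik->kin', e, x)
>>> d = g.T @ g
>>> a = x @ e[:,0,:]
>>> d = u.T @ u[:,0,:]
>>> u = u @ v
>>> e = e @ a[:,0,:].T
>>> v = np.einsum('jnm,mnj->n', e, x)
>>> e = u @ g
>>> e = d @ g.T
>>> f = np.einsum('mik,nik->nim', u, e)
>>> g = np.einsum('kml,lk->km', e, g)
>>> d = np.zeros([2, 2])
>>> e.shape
(2, 7, 31)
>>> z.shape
(31, 7, 7)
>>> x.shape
(31, 7, 11)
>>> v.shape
(7,)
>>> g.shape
(2, 7)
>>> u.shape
(11, 7, 31)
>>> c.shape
(2,)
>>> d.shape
(2, 2)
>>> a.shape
(31, 7, 7)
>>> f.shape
(2, 7, 11)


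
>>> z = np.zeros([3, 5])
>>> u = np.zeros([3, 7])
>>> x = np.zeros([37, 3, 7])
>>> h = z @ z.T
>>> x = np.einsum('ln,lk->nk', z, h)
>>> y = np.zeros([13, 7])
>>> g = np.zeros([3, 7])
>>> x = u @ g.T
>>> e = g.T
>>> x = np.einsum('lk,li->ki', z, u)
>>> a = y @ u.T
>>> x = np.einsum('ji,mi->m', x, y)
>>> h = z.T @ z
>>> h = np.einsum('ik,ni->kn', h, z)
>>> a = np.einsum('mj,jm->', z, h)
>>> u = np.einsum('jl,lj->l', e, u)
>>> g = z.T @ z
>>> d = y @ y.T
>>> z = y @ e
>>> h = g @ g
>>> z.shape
(13, 3)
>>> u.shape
(3,)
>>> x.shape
(13,)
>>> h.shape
(5, 5)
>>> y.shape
(13, 7)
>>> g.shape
(5, 5)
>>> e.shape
(7, 3)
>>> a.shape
()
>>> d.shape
(13, 13)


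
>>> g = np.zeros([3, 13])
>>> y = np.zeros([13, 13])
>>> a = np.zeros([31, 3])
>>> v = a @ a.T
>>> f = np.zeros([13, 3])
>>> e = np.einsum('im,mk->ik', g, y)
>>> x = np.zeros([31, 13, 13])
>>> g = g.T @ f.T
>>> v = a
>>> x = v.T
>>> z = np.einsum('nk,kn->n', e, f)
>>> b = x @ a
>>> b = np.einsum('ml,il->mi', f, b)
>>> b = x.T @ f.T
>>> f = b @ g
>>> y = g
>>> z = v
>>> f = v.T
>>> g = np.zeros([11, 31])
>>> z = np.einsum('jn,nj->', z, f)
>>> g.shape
(11, 31)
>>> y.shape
(13, 13)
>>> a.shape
(31, 3)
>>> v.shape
(31, 3)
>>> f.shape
(3, 31)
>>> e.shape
(3, 13)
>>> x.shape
(3, 31)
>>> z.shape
()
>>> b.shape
(31, 13)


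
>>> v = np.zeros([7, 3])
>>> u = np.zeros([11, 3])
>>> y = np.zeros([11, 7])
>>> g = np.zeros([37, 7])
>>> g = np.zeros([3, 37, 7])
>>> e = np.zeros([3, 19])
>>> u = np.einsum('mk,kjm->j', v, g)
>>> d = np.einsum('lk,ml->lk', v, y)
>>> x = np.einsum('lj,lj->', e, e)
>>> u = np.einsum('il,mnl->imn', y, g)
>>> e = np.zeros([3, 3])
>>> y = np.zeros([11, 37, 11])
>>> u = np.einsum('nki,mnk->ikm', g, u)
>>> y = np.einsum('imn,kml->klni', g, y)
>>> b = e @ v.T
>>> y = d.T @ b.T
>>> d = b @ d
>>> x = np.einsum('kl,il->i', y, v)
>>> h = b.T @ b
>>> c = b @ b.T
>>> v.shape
(7, 3)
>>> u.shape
(7, 37, 11)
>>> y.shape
(3, 3)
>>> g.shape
(3, 37, 7)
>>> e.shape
(3, 3)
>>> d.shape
(3, 3)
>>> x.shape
(7,)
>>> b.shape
(3, 7)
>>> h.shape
(7, 7)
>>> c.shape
(3, 3)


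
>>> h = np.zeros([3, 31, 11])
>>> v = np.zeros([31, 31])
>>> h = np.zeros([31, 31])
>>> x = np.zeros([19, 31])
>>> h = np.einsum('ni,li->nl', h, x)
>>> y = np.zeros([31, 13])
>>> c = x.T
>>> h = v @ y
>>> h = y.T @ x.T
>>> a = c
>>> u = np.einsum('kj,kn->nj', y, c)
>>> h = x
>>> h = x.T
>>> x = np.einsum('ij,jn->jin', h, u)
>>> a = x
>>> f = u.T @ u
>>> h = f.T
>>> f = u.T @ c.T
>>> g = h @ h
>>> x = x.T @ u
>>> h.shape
(13, 13)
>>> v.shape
(31, 31)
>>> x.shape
(13, 31, 13)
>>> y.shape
(31, 13)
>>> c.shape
(31, 19)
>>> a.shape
(19, 31, 13)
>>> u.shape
(19, 13)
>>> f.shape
(13, 31)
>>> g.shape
(13, 13)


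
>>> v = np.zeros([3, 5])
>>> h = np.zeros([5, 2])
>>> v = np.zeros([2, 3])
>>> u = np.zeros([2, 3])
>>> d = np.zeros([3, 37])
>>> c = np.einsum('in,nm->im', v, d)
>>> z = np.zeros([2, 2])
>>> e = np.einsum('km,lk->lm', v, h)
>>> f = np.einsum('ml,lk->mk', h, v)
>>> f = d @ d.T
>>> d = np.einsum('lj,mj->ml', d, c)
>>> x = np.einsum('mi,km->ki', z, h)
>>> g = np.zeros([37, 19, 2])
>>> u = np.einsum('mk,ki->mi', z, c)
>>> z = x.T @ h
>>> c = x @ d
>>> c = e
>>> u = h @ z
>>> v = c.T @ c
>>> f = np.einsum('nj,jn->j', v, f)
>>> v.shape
(3, 3)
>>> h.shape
(5, 2)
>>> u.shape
(5, 2)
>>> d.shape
(2, 3)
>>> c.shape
(5, 3)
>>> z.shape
(2, 2)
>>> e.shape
(5, 3)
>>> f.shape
(3,)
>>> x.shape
(5, 2)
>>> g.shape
(37, 19, 2)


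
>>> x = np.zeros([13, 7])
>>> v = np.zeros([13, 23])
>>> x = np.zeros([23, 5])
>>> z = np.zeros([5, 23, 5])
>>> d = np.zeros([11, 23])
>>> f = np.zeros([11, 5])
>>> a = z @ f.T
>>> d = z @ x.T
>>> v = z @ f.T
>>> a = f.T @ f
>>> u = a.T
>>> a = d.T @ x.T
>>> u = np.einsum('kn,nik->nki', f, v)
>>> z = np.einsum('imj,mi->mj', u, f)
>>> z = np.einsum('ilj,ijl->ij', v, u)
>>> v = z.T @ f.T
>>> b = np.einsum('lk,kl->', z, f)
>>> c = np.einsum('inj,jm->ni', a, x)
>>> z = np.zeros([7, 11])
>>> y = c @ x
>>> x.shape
(23, 5)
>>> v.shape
(11, 11)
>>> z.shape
(7, 11)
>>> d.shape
(5, 23, 23)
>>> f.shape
(11, 5)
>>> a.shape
(23, 23, 23)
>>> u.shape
(5, 11, 23)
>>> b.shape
()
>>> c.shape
(23, 23)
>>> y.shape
(23, 5)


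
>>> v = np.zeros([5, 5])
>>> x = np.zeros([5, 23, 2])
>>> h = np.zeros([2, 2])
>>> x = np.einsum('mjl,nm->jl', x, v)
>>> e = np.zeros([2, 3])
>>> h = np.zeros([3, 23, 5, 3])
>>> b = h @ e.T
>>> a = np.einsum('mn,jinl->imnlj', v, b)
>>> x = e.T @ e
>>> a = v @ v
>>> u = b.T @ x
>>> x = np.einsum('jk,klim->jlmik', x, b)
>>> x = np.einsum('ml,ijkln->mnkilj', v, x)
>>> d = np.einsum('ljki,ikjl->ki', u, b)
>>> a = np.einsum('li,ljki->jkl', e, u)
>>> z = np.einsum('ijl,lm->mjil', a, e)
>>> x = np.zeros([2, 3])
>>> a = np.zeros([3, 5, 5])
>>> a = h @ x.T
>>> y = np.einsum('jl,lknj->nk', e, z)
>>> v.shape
(5, 5)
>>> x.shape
(2, 3)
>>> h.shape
(3, 23, 5, 3)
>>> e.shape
(2, 3)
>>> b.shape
(3, 23, 5, 2)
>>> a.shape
(3, 23, 5, 2)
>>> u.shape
(2, 5, 23, 3)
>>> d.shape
(23, 3)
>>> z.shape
(3, 23, 5, 2)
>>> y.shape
(5, 23)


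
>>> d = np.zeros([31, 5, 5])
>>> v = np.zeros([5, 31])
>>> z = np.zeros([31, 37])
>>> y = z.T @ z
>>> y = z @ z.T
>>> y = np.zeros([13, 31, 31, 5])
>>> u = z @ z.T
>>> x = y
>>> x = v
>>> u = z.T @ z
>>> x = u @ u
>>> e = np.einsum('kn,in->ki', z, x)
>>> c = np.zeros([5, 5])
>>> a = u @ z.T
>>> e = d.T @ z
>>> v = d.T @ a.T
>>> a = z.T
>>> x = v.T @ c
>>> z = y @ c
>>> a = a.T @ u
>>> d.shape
(31, 5, 5)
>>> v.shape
(5, 5, 37)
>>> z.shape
(13, 31, 31, 5)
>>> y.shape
(13, 31, 31, 5)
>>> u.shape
(37, 37)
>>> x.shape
(37, 5, 5)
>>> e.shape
(5, 5, 37)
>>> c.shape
(5, 5)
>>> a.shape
(31, 37)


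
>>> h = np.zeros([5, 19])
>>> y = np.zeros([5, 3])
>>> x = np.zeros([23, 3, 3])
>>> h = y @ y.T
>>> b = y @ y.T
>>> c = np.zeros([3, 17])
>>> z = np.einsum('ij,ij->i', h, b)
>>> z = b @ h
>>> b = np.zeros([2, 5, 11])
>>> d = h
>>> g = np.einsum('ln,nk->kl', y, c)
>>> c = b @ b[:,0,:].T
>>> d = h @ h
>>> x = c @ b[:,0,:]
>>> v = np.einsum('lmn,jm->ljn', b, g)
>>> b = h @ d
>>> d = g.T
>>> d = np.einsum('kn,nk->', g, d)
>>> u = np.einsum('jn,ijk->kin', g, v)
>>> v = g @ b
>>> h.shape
(5, 5)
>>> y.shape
(5, 3)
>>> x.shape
(2, 5, 11)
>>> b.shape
(5, 5)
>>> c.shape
(2, 5, 2)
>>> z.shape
(5, 5)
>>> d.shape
()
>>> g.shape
(17, 5)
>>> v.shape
(17, 5)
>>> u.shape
(11, 2, 5)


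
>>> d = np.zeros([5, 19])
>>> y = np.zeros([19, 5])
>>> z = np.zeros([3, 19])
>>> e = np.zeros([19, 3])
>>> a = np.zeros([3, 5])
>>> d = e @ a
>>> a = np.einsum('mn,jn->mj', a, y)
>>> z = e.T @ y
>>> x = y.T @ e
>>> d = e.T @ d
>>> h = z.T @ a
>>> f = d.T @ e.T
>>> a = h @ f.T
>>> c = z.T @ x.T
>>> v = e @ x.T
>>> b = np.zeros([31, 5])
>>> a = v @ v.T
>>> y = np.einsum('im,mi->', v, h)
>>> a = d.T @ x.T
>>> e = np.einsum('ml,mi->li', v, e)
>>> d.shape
(3, 5)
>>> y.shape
()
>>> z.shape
(3, 5)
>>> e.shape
(5, 3)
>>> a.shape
(5, 5)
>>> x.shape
(5, 3)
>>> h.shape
(5, 19)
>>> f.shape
(5, 19)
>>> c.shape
(5, 5)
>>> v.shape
(19, 5)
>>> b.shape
(31, 5)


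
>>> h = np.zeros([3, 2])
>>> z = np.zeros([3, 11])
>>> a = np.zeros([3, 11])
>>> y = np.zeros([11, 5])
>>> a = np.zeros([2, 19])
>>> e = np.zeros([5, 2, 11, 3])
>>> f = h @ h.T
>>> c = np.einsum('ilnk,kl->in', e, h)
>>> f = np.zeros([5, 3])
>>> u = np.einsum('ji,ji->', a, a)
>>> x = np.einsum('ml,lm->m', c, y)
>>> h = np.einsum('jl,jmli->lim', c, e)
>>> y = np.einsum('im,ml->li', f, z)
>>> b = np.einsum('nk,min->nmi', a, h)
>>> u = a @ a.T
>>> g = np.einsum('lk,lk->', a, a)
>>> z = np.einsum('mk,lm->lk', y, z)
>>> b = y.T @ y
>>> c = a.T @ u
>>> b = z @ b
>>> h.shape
(11, 3, 2)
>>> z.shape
(3, 5)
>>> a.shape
(2, 19)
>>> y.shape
(11, 5)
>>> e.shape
(5, 2, 11, 3)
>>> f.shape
(5, 3)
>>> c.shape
(19, 2)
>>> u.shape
(2, 2)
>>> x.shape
(5,)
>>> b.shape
(3, 5)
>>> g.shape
()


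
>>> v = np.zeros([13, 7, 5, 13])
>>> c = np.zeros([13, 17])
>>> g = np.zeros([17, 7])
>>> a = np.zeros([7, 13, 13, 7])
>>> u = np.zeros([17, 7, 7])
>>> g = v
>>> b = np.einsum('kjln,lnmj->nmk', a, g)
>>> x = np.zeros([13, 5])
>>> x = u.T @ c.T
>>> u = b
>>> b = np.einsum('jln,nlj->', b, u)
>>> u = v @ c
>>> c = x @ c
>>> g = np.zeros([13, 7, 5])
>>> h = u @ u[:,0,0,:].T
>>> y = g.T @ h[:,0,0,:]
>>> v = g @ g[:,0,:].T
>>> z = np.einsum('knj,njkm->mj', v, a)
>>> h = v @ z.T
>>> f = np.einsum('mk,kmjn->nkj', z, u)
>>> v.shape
(13, 7, 13)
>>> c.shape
(7, 7, 17)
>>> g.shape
(13, 7, 5)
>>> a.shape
(7, 13, 13, 7)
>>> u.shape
(13, 7, 5, 17)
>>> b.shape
()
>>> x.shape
(7, 7, 13)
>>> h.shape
(13, 7, 7)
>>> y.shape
(5, 7, 13)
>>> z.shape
(7, 13)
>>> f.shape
(17, 13, 5)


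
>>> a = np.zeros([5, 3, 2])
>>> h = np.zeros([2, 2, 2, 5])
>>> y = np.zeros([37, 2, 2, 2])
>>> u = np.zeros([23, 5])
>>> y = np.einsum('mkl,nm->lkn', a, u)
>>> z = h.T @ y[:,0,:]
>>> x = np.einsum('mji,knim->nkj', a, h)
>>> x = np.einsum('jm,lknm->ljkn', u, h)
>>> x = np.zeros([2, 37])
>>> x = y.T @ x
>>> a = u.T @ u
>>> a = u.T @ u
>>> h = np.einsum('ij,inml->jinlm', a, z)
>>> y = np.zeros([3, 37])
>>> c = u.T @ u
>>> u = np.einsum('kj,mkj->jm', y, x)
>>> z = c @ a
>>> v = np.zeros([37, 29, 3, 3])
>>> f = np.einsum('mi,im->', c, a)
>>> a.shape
(5, 5)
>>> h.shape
(5, 5, 2, 23, 2)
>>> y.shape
(3, 37)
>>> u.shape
(37, 23)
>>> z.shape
(5, 5)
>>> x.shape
(23, 3, 37)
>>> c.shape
(5, 5)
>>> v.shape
(37, 29, 3, 3)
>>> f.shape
()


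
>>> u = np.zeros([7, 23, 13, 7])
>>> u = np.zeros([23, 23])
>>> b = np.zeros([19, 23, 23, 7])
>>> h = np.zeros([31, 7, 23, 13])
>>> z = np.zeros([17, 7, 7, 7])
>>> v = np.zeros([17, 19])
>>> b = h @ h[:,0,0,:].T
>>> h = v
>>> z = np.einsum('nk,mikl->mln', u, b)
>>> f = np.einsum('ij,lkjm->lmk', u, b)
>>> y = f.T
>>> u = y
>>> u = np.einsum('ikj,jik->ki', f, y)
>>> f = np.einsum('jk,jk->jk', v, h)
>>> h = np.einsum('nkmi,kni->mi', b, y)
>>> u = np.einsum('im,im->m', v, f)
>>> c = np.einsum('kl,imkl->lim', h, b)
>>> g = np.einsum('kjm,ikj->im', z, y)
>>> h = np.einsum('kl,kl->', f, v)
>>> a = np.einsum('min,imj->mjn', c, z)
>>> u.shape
(19,)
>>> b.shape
(31, 7, 23, 31)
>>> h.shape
()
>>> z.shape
(31, 31, 23)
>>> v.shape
(17, 19)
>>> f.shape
(17, 19)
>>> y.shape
(7, 31, 31)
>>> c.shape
(31, 31, 7)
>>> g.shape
(7, 23)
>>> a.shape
(31, 23, 7)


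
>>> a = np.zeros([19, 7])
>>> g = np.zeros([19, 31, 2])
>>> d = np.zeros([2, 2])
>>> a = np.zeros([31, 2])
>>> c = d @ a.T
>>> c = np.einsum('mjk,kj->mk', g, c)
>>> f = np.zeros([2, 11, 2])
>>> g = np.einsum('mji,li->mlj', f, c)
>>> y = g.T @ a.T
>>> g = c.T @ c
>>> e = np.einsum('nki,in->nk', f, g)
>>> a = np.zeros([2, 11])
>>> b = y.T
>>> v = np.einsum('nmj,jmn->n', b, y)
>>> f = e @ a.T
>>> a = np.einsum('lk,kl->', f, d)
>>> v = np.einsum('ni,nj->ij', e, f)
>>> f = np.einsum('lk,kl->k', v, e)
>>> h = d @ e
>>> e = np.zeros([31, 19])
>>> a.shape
()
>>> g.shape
(2, 2)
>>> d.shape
(2, 2)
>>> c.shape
(19, 2)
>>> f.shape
(2,)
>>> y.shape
(11, 19, 31)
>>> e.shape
(31, 19)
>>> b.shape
(31, 19, 11)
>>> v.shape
(11, 2)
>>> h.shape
(2, 11)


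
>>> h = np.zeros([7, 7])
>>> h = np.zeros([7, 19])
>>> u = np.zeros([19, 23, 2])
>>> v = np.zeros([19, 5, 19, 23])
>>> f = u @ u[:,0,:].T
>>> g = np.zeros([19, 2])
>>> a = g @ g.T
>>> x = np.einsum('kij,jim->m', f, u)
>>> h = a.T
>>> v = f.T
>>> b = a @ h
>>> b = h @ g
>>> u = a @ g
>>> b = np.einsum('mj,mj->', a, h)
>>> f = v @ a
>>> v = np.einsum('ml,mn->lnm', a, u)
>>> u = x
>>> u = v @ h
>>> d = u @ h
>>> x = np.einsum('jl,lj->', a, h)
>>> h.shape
(19, 19)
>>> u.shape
(19, 2, 19)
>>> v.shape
(19, 2, 19)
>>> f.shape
(19, 23, 19)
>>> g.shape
(19, 2)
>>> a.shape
(19, 19)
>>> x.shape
()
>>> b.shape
()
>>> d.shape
(19, 2, 19)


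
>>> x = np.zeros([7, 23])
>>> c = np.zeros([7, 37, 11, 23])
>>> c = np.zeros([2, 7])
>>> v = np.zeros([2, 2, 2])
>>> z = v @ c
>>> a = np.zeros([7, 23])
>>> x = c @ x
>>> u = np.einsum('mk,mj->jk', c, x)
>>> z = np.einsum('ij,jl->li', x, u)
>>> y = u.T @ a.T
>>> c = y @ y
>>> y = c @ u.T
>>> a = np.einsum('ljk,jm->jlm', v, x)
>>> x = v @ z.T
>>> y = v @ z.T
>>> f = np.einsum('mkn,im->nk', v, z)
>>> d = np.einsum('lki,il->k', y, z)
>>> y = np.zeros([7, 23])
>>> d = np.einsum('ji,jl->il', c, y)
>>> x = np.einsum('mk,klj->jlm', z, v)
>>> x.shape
(2, 2, 7)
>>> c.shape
(7, 7)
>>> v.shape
(2, 2, 2)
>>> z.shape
(7, 2)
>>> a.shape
(2, 2, 23)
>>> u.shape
(23, 7)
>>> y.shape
(7, 23)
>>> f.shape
(2, 2)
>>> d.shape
(7, 23)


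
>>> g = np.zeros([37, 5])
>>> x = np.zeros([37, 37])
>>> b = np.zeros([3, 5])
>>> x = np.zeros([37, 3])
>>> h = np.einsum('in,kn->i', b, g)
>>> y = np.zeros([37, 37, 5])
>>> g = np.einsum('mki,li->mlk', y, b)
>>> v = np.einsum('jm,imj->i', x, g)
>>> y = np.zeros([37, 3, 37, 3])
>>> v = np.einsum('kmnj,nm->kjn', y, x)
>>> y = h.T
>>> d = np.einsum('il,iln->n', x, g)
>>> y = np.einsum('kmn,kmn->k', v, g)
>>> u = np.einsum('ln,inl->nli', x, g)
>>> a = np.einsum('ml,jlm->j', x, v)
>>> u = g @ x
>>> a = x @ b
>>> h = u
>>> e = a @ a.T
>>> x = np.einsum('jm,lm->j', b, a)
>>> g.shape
(37, 3, 37)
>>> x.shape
(3,)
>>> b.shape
(3, 5)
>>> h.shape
(37, 3, 3)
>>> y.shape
(37,)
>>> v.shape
(37, 3, 37)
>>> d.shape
(37,)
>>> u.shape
(37, 3, 3)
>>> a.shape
(37, 5)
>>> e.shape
(37, 37)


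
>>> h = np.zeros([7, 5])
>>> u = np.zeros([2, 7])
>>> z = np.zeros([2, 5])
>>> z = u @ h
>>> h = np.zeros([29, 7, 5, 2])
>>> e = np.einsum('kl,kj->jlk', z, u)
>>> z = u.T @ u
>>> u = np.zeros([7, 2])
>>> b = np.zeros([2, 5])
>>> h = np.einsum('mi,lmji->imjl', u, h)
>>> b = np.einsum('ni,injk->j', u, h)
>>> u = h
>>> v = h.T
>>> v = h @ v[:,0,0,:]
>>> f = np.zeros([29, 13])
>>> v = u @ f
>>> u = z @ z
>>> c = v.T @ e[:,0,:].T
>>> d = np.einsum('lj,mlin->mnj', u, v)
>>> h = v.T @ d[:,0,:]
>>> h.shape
(13, 5, 7, 7)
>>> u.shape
(7, 7)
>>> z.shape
(7, 7)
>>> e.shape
(7, 5, 2)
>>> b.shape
(5,)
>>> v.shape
(2, 7, 5, 13)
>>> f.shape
(29, 13)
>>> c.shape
(13, 5, 7, 7)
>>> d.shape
(2, 13, 7)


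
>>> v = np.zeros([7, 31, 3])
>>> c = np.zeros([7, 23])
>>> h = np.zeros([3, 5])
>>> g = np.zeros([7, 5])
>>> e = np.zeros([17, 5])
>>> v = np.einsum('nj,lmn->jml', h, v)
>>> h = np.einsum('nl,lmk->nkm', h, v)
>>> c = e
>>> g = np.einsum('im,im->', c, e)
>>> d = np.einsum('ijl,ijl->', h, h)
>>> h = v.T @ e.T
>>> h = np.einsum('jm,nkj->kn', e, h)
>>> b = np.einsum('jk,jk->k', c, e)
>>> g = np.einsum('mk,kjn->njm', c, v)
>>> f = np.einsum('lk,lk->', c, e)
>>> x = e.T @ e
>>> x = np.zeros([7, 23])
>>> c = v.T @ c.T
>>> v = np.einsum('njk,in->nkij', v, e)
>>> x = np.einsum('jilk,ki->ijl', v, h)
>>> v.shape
(5, 7, 17, 31)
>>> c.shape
(7, 31, 17)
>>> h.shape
(31, 7)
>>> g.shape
(7, 31, 17)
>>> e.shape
(17, 5)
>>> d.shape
()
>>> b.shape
(5,)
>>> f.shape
()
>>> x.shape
(7, 5, 17)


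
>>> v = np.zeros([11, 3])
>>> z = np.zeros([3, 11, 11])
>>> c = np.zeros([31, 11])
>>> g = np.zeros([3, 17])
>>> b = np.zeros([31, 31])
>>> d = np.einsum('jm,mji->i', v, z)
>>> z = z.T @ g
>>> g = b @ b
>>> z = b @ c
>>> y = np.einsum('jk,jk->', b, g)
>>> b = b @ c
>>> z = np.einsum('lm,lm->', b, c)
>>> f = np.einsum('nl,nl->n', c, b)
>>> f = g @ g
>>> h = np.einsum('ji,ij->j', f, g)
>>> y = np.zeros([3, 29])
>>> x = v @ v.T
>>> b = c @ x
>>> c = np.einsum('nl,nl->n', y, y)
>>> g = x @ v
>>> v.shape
(11, 3)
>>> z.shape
()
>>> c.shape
(3,)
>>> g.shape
(11, 3)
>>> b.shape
(31, 11)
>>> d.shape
(11,)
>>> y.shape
(3, 29)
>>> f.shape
(31, 31)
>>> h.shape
(31,)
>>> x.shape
(11, 11)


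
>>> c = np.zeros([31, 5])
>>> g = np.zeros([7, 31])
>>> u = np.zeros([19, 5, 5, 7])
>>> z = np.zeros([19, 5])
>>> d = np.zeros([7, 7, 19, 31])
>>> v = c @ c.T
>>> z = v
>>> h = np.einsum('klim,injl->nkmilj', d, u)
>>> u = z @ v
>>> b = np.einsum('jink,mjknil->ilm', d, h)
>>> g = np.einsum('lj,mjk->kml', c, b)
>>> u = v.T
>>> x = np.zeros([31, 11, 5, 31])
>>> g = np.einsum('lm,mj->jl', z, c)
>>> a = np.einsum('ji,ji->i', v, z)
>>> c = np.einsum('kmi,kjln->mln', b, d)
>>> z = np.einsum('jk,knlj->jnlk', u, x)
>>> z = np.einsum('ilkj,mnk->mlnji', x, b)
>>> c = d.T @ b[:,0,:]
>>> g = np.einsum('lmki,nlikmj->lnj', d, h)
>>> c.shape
(31, 19, 7, 5)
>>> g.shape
(7, 5, 5)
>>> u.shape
(31, 31)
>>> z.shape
(7, 11, 5, 31, 31)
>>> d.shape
(7, 7, 19, 31)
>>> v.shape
(31, 31)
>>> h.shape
(5, 7, 31, 19, 7, 5)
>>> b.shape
(7, 5, 5)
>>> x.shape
(31, 11, 5, 31)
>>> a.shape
(31,)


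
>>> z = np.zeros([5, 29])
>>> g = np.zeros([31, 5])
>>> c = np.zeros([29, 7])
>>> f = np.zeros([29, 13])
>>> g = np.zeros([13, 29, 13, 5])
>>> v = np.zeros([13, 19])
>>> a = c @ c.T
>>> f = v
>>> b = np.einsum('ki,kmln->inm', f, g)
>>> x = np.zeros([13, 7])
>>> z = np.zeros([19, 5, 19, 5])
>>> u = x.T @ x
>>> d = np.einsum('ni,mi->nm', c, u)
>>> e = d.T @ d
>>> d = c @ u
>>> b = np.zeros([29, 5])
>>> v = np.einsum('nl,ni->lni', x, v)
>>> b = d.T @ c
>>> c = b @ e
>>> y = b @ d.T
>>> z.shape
(19, 5, 19, 5)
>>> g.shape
(13, 29, 13, 5)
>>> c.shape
(7, 7)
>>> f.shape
(13, 19)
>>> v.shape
(7, 13, 19)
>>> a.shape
(29, 29)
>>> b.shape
(7, 7)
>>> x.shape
(13, 7)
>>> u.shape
(7, 7)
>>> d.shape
(29, 7)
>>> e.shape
(7, 7)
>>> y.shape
(7, 29)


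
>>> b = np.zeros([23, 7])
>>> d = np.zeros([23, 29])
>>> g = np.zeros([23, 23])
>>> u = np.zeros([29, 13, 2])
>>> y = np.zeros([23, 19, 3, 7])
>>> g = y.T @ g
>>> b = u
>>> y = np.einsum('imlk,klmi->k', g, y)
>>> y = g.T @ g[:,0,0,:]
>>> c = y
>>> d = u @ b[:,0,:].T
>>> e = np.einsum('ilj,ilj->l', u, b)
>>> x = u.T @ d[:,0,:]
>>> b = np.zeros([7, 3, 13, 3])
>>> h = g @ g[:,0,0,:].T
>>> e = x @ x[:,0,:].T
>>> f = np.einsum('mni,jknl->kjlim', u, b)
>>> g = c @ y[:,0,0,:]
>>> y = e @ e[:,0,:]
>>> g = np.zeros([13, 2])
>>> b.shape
(7, 3, 13, 3)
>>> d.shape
(29, 13, 29)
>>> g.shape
(13, 2)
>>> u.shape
(29, 13, 2)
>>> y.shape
(2, 13, 2)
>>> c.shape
(23, 19, 3, 23)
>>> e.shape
(2, 13, 2)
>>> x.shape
(2, 13, 29)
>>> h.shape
(7, 3, 19, 7)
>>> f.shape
(3, 7, 3, 2, 29)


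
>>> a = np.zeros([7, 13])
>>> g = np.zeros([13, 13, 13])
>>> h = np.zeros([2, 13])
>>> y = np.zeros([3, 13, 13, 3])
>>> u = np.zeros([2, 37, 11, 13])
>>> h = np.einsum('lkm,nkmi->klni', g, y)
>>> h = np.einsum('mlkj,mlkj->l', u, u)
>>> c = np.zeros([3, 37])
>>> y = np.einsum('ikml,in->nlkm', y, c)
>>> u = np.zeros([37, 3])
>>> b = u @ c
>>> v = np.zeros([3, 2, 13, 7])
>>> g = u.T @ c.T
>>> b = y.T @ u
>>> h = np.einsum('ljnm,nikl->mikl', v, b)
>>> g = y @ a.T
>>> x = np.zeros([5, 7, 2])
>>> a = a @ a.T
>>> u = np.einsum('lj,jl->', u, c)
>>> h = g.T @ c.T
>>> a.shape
(7, 7)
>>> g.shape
(37, 3, 13, 7)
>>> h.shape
(7, 13, 3, 3)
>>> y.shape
(37, 3, 13, 13)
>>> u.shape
()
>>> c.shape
(3, 37)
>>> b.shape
(13, 13, 3, 3)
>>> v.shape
(3, 2, 13, 7)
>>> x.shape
(5, 7, 2)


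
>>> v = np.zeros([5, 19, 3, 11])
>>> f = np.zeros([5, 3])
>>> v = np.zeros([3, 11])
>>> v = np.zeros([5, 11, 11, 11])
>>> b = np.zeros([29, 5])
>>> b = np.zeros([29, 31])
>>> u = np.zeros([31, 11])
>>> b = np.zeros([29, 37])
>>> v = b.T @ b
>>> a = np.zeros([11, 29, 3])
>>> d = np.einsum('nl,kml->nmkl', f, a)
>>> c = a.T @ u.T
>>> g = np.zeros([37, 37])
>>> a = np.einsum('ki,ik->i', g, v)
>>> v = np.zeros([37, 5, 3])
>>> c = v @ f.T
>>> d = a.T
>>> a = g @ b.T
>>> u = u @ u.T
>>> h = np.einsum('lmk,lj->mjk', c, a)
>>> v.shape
(37, 5, 3)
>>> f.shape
(5, 3)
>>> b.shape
(29, 37)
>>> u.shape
(31, 31)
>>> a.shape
(37, 29)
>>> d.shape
(37,)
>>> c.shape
(37, 5, 5)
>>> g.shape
(37, 37)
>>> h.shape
(5, 29, 5)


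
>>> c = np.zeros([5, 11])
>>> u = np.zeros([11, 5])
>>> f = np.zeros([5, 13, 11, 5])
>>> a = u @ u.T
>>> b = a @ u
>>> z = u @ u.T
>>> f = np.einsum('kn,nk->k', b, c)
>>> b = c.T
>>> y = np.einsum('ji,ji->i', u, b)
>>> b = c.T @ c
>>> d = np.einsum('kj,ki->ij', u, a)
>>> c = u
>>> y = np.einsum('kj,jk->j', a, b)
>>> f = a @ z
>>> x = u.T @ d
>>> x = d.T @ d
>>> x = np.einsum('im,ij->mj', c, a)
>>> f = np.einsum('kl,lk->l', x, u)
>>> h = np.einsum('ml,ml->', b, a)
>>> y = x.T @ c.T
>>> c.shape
(11, 5)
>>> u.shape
(11, 5)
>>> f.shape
(11,)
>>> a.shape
(11, 11)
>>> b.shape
(11, 11)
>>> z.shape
(11, 11)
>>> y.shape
(11, 11)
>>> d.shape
(11, 5)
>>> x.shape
(5, 11)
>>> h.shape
()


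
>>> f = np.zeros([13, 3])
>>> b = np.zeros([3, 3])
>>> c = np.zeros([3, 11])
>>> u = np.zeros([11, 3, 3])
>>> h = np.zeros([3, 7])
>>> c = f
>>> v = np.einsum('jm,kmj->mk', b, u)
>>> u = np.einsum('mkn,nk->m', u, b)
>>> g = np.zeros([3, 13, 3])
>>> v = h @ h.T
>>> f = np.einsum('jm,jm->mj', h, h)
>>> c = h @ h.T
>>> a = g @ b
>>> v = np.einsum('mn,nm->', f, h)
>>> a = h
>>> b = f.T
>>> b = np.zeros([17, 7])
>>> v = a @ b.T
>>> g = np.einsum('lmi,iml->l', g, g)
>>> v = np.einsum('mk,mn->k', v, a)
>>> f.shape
(7, 3)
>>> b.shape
(17, 7)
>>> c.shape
(3, 3)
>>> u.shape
(11,)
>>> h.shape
(3, 7)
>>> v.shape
(17,)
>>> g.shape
(3,)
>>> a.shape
(3, 7)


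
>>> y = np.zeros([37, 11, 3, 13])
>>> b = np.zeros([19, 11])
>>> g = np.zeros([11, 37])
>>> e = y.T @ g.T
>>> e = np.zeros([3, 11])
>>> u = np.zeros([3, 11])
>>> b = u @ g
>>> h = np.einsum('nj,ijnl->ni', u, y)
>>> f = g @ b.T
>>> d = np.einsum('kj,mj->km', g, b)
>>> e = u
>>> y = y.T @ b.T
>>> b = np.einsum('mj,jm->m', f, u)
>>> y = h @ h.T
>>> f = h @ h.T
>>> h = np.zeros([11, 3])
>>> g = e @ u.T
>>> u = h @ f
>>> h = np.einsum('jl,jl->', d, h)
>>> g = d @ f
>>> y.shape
(3, 3)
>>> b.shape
(11,)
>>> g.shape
(11, 3)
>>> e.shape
(3, 11)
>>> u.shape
(11, 3)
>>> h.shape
()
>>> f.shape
(3, 3)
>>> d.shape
(11, 3)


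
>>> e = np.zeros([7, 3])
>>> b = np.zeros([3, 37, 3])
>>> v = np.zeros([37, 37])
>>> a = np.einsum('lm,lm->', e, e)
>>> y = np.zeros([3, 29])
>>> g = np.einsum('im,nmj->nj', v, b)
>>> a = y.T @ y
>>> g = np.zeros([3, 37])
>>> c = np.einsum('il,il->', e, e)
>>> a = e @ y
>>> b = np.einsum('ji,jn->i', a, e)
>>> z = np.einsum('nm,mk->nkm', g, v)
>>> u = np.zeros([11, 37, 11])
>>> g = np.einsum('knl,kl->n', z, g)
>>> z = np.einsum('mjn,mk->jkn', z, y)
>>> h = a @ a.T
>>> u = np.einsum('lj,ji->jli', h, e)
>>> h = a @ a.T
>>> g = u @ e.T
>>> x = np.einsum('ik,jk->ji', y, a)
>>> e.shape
(7, 3)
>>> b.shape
(29,)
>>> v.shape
(37, 37)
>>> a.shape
(7, 29)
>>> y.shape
(3, 29)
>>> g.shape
(7, 7, 7)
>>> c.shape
()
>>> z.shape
(37, 29, 37)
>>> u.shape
(7, 7, 3)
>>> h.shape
(7, 7)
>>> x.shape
(7, 3)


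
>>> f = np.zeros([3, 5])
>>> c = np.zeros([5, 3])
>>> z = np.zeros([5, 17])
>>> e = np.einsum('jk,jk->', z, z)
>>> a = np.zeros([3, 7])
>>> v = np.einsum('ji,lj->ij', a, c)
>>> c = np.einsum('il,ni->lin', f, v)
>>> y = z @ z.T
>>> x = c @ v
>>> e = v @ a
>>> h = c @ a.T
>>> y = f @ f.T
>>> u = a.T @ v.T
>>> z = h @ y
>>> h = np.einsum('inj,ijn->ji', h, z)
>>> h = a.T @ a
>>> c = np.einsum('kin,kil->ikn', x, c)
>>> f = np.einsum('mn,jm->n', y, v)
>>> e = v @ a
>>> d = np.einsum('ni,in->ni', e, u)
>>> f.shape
(3,)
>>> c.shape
(3, 5, 3)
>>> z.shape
(5, 3, 3)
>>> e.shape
(7, 7)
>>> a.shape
(3, 7)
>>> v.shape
(7, 3)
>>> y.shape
(3, 3)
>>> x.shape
(5, 3, 3)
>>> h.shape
(7, 7)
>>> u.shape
(7, 7)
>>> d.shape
(7, 7)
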